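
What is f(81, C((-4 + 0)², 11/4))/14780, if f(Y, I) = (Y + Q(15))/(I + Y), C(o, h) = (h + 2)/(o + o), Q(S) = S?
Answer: 3072/38379965 ≈ 8.0042e-5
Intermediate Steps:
C(o, h) = (2 + h)/(2*o) (C(o, h) = (2 + h)/((2*o)) = (2 + h)*(1/(2*o)) = (2 + h)/(2*o))
f(Y, I) = (15 + Y)/(I + Y) (f(Y, I) = (Y + 15)/(I + Y) = (15 + Y)/(I + Y))
f(81, C((-4 + 0)², 11/4))/14780 = ((15 + 81)/((2 + 11/4)/(2*((-4 + 0)²)) + 81))/14780 = (96/((2 + 11*(¼))/(2*((-4)²)) + 81))*(1/14780) = (96/((½)*(2 + 11/4)/16 + 81))*(1/14780) = (96/((½)*(1/16)*(19/4) + 81))*(1/14780) = (96/(19/128 + 81))*(1/14780) = (96/(10387/128))*(1/14780) = ((128/10387)*96)*(1/14780) = (12288/10387)*(1/14780) = 3072/38379965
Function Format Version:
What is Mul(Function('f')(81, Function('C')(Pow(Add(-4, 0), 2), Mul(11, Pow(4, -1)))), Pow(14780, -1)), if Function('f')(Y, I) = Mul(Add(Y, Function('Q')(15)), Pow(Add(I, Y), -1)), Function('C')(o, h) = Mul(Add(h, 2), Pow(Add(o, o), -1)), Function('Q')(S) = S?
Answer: Rational(3072, 38379965) ≈ 8.0042e-5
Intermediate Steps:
Function('C')(o, h) = Mul(Rational(1, 2), Pow(o, -1), Add(2, h)) (Function('C')(o, h) = Mul(Add(2, h), Pow(Mul(2, o), -1)) = Mul(Add(2, h), Mul(Rational(1, 2), Pow(o, -1))) = Mul(Rational(1, 2), Pow(o, -1), Add(2, h)))
Function('f')(Y, I) = Mul(Pow(Add(I, Y), -1), Add(15, Y)) (Function('f')(Y, I) = Mul(Add(Y, 15), Pow(Add(I, Y), -1)) = Mul(Add(15, Y), Pow(Add(I, Y), -1)) = Mul(Pow(Add(I, Y), -1), Add(15, Y)))
Mul(Function('f')(81, Function('C')(Pow(Add(-4, 0), 2), Mul(11, Pow(4, -1)))), Pow(14780, -1)) = Mul(Mul(Pow(Add(Mul(Rational(1, 2), Pow(Pow(Add(-4, 0), 2), -1), Add(2, Mul(11, Pow(4, -1)))), 81), -1), Add(15, 81)), Pow(14780, -1)) = Mul(Mul(Pow(Add(Mul(Rational(1, 2), Pow(Pow(-4, 2), -1), Add(2, Mul(11, Rational(1, 4)))), 81), -1), 96), Rational(1, 14780)) = Mul(Mul(Pow(Add(Mul(Rational(1, 2), Pow(16, -1), Add(2, Rational(11, 4))), 81), -1), 96), Rational(1, 14780)) = Mul(Mul(Pow(Add(Mul(Rational(1, 2), Rational(1, 16), Rational(19, 4)), 81), -1), 96), Rational(1, 14780)) = Mul(Mul(Pow(Add(Rational(19, 128), 81), -1), 96), Rational(1, 14780)) = Mul(Mul(Pow(Rational(10387, 128), -1), 96), Rational(1, 14780)) = Mul(Mul(Rational(128, 10387), 96), Rational(1, 14780)) = Mul(Rational(12288, 10387), Rational(1, 14780)) = Rational(3072, 38379965)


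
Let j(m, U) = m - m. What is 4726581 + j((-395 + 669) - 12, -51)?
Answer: 4726581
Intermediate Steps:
j(m, U) = 0
4726581 + j((-395 + 669) - 12, -51) = 4726581 + 0 = 4726581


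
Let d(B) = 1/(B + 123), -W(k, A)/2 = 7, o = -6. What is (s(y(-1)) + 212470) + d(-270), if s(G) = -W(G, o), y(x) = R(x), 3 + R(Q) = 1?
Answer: 31235147/147 ≈ 2.1248e+5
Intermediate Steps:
R(Q) = -2 (R(Q) = -3 + 1 = -2)
W(k, A) = -14 (W(k, A) = -2*7 = -14)
y(x) = -2
s(G) = 14 (s(G) = -1*(-14) = 14)
d(B) = 1/(123 + B)
(s(y(-1)) + 212470) + d(-270) = (14 + 212470) + 1/(123 - 270) = 212484 + 1/(-147) = 212484 - 1/147 = 31235147/147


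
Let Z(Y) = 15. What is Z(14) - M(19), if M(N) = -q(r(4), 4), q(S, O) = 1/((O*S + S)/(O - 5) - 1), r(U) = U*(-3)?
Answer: 886/59 ≈ 15.017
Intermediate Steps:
r(U) = -3*U
q(S, O) = 1/(-1 + (S + O*S)/(-5 + O)) (q(S, O) = 1/((S + O*S)/(-5 + O) - 1) = 1/(-1 + (S + O*S)/(-5 + O)))
M(N) = -1/59 (M(N) = -(-5 + 4)/(5 - 3*4 - 1*4 + 4*(-3*4)) = -(-1)/(5 - 12 - 4 + 4*(-12)) = -(-1)/(5 - 12 - 4 - 48) = -(-1)/(-59) = -(-1)*(-1)/59 = -1*1/59 = -1/59)
Z(14) - M(19) = 15 - 1*(-1/59) = 15 + 1/59 = 886/59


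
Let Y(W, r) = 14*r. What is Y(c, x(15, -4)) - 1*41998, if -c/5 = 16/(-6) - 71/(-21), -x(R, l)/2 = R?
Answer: -42418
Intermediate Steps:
x(R, l) = -2*R
c = -25/7 (c = -5*(16/(-6) - 71/(-21)) = -5*(16*(-1/6) - 71*(-1/21)) = -5*(-8/3 + 71/21) = -5*5/7 = -25/7 ≈ -3.5714)
Y(c, x(15, -4)) - 1*41998 = 14*(-2*15) - 1*41998 = 14*(-30) - 41998 = -420 - 41998 = -42418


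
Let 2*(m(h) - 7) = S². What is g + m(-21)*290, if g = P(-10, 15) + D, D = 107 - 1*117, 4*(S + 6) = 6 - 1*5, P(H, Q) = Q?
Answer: 109265/16 ≈ 6829.1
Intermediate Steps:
S = -23/4 (S = -6 + (6 - 1*5)/4 = -6 + (6 - 5)/4 = -6 + (¼)*1 = -6 + ¼ = -23/4 ≈ -5.7500)
D = -10 (D = 107 - 117 = -10)
m(h) = 753/32 (m(h) = 7 + (-23/4)²/2 = 7 + (½)*(529/16) = 7 + 529/32 = 753/32)
g = 5 (g = 15 - 10 = 5)
g + m(-21)*290 = 5 + (753/32)*290 = 5 + 109185/16 = 109265/16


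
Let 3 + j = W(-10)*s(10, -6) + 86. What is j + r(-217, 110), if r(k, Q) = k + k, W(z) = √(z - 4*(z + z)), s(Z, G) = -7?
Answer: -351 - 7*√70 ≈ -409.57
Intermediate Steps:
W(z) = √7*√(-z) (W(z) = √(z - 8*z) = √(-7*z) = √7*√(-z))
r(k, Q) = 2*k
j = 83 - 7*√70 (j = -3 + ((√7*√(-1*(-10)))*(-7) + 86) = -3 + ((√7*√10)*(-7) + 86) = -3 + (√70*(-7) + 86) = -3 + (-7*√70 + 86) = -3 + (86 - 7*√70) = 83 - 7*√70 ≈ 24.434)
j + r(-217, 110) = (83 - 7*√70) + 2*(-217) = (83 - 7*√70) - 434 = -351 - 7*√70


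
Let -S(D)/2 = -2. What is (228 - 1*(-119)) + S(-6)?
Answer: 351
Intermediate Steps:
S(D) = 4 (S(D) = -2*(-2) = 4)
(228 - 1*(-119)) + S(-6) = (228 - 1*(-119)) + 4 = (228 + 119) + 4 = 347 + 4 = 351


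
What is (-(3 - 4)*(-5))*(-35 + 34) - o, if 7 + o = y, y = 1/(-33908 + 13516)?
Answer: 244705/20392 ≈ 12.000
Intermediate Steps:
y = -1/20392 (y = 1/(-20392) = -1/20392 ≈ -4.9039e-5)
o = -142745/20392 (o = -7 - 1/20392 = -142745/20392 ≈ -7.0000)
(-(3 - 4)*(-5))*(-35 + 34) - o = (-(3 - 4)*(-5))*(-35 + 34) - 1*(-142745/20392) = (-1*(-1)*(-5))*(-1) + 142745/20392 = (1*(-5))*(-1) + 142745/20392 = -5*(-1) + 142745/20392 = 5 + 142745/20392 = 244705/20392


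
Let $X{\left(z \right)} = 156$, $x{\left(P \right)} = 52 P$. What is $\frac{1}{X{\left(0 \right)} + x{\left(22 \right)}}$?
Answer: $\frac{1}{1300} \approx 0.00076923$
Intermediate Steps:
$\frac{1}{X{\left(0 \right)} + x{\left(22 \right)}} = \frac{1}{156 + 52 \cdot 22} = \frac{1}{156 + 1144} = \frac{1}{1300}$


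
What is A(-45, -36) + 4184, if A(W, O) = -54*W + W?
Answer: 6569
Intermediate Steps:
A(W, O) = -53*W
A(-45, -36) + 4184 = -53*(-45) + 4184 = 2385 + 4184 = 6569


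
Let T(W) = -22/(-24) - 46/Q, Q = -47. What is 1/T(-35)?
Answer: 564/1069 ≈ 0.52760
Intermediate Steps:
T(W) = 1069/564 (T(W) = -22/(-24) - 46/(-47) = -22*(-1/24) - 46*(-1/47) = 11/12 + 46/47 = 1069/564)
1/T(-35) = 1/(1069/564) = 564/1069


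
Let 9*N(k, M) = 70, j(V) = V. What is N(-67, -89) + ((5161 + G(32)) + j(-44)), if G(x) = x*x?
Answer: 55339/9 ≈ 6148.8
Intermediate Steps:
N(k, M) = 70/9 (N(k, M) = (⅑)*70 = 70/9)
G(x) = x²
N(-67, -89) + ((5161 + G(32)) + j(-44)) = 70/9 + ((5161 + 32²) - 44) = 70/9 + ((5161 + 1024) - 44) = 70/9 + (6185 - 44) = 70/9 + 6141 = 55339/9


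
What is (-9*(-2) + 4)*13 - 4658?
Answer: -4372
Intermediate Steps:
(-9*(-2) + 4)*13 - 4658 = (18 + 4)*13 - 4658 = 22*13 - 4658 = 286 - 4658 = -4372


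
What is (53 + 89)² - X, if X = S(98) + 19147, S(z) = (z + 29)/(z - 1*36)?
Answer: 62927/62 ≈ 1015.0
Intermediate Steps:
S(z) = (29 + z)/(-36 + z) (S(z) = (29 + z)/(z - 36) = (29 + z)/(-36 + z))
X = 1187241/62 (X = (29 + 98)/(-36 + 98) + 19147 = 127/62 + 19147 = 1187241/62 ≈ 19149.)
(53 + 89)² - X = (53 + 89)² - 1*1187241/62 = 142² - 1187241/62 = 20164 - 1187241/62 = 62927/62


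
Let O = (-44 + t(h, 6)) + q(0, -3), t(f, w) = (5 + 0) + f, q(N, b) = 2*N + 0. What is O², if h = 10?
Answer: 841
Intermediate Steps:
q(N, b) = 2*N
t(f, w) = 5 + f
O = -29 (O = (-44 + (5 + 10)) + 2*0 = (-44 + 15) + 0 = -29 + 0 = -29)
O² = (-29)² = 841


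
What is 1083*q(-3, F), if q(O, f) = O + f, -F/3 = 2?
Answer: -9747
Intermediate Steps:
F = -6 (F = -3*2 = -6)
1083*q(-3, F) = 1083*(-3 - 6) = 1083*(-9) = -9747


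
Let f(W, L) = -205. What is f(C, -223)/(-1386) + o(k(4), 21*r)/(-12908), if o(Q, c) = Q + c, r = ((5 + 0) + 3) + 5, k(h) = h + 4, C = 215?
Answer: 161191/1277892 ≈ 0.12614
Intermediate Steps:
k(h) = 4 + h
r = 13 (r = (5 + 3) + 5 = 8 + 5 = 13)
f(C, -223)/(-1386) + o(k(4), 21*r)/(-12908) = -205/(-1386) + ((4 + 4) + 21*13)/(-12908) = -205*(-1/1386) + (8 + 273)*(-1/12908) = 205/1386 + 281*(-1/12908) = 205/1386 - 281/12908 = 161191/1277892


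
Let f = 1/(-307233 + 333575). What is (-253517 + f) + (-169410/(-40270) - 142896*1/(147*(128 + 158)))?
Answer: -14495221061404219/57176707126 ≈ -2.5352e+5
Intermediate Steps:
f = 1/26342 ≈ 3.7962e-5
(-253517 + f) + (-169410/(-40270) - 142896*1/(147*(128 + 158))) = (-253517 + 1/26342) + (-169410/(-40270) - 142896*1/(147*(128 + 158))) = -6678144813/26342 + (-169410*(-1/40270) - 142896/(286*147)) = -6678144813/26342 + (16941/4027 - 142896/42042) = -6678144813/26342 + (16941/4027 - 142896*1/42042) = -6678144813/26342 + (16941/4027 - 1832/539) = -6678144813/26342 + 1753735/2170553 = -14495221061404219/57176707126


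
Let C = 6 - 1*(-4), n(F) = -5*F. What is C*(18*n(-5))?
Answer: 4500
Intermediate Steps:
C = 10 (C = 6 + 4 = 10)
C*(18*n(-5)) = 10*(18*(-5*(-5))) = 10*(18*25) = 10*450 = 4500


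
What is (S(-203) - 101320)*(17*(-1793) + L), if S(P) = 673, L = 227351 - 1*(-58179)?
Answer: -25669916703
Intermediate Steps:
L = 285530 (L = 227351 + 58179 = 285530)
(S(-203) - 101320)*(17*(-1793) + L) = (673 - 101320)*(17*(-1793) + 285530) = -100647*(-30481 + 285530) = -100647*255049 = -25669916703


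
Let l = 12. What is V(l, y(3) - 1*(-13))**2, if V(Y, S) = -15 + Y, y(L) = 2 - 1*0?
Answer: 9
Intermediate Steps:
y(L) = 2 (y(L) = 2 + 0 = 2)
V(l, y(3) - 1*(-13))**2 = (-15 + 12)**2 = (-3)**2 = 9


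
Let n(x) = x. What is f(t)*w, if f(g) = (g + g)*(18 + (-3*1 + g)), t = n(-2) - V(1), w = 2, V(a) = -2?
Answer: 0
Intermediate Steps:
t = 0 (t = -2 - 1*(-2) = -2 + 2 = 0)
f(g) = 2*g*(15 + g) (f(g) = (2*g)*(18 + (-3 + g)) = (2*g)*(15 + g) = 2*g*(15 + g))
f(t)*w = (2*0*(15 + 0))*2 = (2*0*15)*2 = 0*2 = 0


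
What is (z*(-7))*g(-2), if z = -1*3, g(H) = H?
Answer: -42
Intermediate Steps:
z = -3
(z*(-7))*g(-2) = -3*(-7)*(-2) = 21*(-2) = -42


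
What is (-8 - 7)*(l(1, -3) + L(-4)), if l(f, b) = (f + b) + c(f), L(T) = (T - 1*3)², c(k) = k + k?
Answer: -735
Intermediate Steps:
c(k) = 2*k
L(T) = (-3 + T)² (L(T) = (T - 3)² = (-3 + T)²)
l(f, b) = b + 3*f (l(f, b) = (f + b) + 2*f = (b + f) + 2*f = b + 3*f)
(-8 - 7)*(l(1, -3) + L(-4)) = (-8 - 7)*((-3 + 3*1) + (-3 - 4)²) = -15*((-3 + 3) + (-7)²) = -15*(0 + 49) = -15*49 = -735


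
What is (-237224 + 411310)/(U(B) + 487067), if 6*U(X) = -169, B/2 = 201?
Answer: 1044516/2922233 ≈ 0.35744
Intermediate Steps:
B = 402 (B = 2*201 = 402)
U(X) = -169/6 (U(X) = (⅙)*(-169) = -169/6)
(-237224 + 411310)/(U(B) + 487067) = (-237224 + 411310)/(-169/6 + 487067) = 174086/(2922233/6) = 174086*(6/2922233) = 1044516/2922233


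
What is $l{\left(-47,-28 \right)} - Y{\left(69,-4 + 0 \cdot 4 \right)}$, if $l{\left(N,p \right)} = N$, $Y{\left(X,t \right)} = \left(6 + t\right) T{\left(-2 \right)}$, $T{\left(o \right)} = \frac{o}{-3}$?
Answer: $- \frac{145}{3} \approx -48.333$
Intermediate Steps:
$T{\left(o \right)} = - \frac{o}{3}$ ($T{\left(o \right)} = o \left(- \frac{1}{3}\right) = - \frac{o}{3}$)
$Y{\left(X,t \right)} = 4 + \frac{2 t}{3}$ ($Y{\left(X,t \right)} = \left(6 + t\right) \left(\left(- \frac{1}{3}\right) \left(-2\right)\right) = \left(6 + t\right) \frac{2}{3} = 4 + \frac{2 t}{3}$)
$l{\left(-47,-28 \right)} - Y{\left(69,-4 + 0 \cdot 4 \right)} = -47 - \left(4 + \frac{2 \left(-4 + 0 \cdot 4\right)}{3}\right) = -47 - \left(4 + \frac{2 \left(-4 + 0\right)}{3}\right) = -47 - \left(4 + \frac{2}{3} \left(-4\right)\right) = -47 - \left(4 - \frac{8}{3}\right) = -47 - \frac{4}{3} = - \frac{145}{3}$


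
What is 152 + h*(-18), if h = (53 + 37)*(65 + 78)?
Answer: -231508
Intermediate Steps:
h = 12870 (h = 90*143 = 12870)
152 + h*(-18) = 152 + 12870*(-18) = 152 - 231660 = -231508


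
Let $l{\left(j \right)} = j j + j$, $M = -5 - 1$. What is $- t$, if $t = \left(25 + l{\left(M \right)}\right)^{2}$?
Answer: $-3025$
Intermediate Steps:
$M = -6$
$l{\left(j \right)} = j + j^{2}$ ($l{\left(j \right)} = j^{2} + j = j + j^{2}$)
$t = 3025$ ($t = \left(25 - 6 \left(1 - 6\right)\right)^{2} = \left(25 - -30\right)^{2} = \left(25 + 30\right)^{2} = 55^{2} = 3025$)
$- t = \left(-1\right) 3025 = -3025$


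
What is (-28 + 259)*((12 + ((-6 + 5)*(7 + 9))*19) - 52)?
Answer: -79464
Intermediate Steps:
(-28 + 259)*((12 + ((-6 + 5)*(7 + 9))*19) - 52) = 231*((12 - 1*16*19) - 52) = 231*((12 - 16*19) - 52) = 231*((12 - 304) - 52) = 231*(-292 - 52) = 231*(-344) = -79464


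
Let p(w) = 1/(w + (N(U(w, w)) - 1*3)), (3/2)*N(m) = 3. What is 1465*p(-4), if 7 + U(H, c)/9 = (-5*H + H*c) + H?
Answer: -293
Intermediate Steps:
U(H, c) = -63 - 36*H + 9*H*c (U(H, c) = -63 + 9*((-5*H + H*c) + H) = -63 + 9*(-4*H + H*c) = -63 + (-36*H + 9*H*c) = -63 - 36*H + 9*H*c)
N(m) = 2 (N(m) = (⅔)*3 = 2)
p(w) = 1/(-1 + w) (p(w) = 1/(w + (2 - 1*3)) = 1/(w + (2 - 3)) = 1/(w - 1) = 1/(-1 + w))
1465*p(-4) = 1465/(-1 - 4) = 1465/(-5) = 1465*(-⅕) = -293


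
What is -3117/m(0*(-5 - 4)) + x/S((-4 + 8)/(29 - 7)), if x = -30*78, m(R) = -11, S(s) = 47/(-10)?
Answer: 403899/517 ≈ 781.24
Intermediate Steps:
S(s) = -47/10 (S(s) = 47*(-1/10) = -47/10)
x = -2340
-3117/m(0*(-5 - 4)) + x/S((-4 + 8)/(29 - 7)) = -3117/(-11) - 2340/(-47/10) = -3117*(-1/11) - 2340*(-10/47) = 3117/11 + 23400/47 = 403899/517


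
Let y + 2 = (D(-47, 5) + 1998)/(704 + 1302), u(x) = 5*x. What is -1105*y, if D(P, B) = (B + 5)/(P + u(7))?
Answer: 785785/708 ≈ 1109.9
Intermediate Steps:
D(P, B) = (5 + B)/(35 + P) (D(P, B) = (B + 5)/(P + 5*7) = (5 + B)/(P + 35) = (5 + B)/(35 + P))
y = -12089/12036 (y = -2 + ((5 + 5)/(35 - 47) + 1998)/(704 + 1302) = -2 + (10/(-12) + 1998)/2006 = -2 + (-1/12*10 + 1998)*(1/2006) = -2 + (-5/6 + 1998)*(1/2006) = -2 + (11983/6)*(1/2006) = -2 + 11983/12036 = -12089/12036 ≈ -1.0044)
-1105*y = -1105*(-12089/12036) = 785785/708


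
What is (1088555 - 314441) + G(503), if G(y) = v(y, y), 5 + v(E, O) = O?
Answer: 774612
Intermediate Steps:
v(E, O) = -5 + O
G(y) = -5 + y
(1088555 - 314441) + G(503) = (1088555 - 314441) + (-5 + 503) = 774114 + 498 = 774612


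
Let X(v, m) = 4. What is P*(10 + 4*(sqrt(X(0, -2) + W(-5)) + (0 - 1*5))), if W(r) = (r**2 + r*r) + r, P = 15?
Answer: 270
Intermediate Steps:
W(r) = r + 2*r**2 (W(r) = (r**2 + r**2) + r = 2*r**2 + r = r + 2*r**2)
P*(10 + 4*(sqrt(X(0, -2) + W(-5)) + (0 - 1*5))) = 15*(10 + 4*(sqrt(4 - 5*(1 + 2*(-5))) + (0 - 1*5))) = 15*(10 + 4*(sqrt(4 - 5*(1 - 10)) + (0 - 5))) = 15*(10 + 4*(sqrt(4 - 5*(-9)) - 5)) = 15*(10 + 4*(sqrt(4 + 45) - 5)) = 15*(10 + 4*(sqrt(49) - 5)) = 15*(10 + 4*(7 - 5)) = 15*(10 + 4*2) = 15*(10 + 8) = 15*18 = 270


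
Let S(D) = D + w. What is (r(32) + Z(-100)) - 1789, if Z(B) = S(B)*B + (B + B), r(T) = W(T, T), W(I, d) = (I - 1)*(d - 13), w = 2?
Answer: 8400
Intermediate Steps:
W(I, d) = (-1 + I)*(-13 + d)
r(T) = 13 + T**2 - 14*T (r(T) = 13 - T - 13*T + T*T = 13 - T - 13*T + T**2 = 13 + T**2 - 14*T)
S(D) = 2 + D (S(D) = D + 2 = 2 + D)
Z(B) = 2*B + B*(2 + B) (Z(B) = (2 + B)*B + (B + B) = B*(2 + B) + 2*B = 2*B + B*(2 + B))
(r(32) + Z(-100)) - 1789 = ((13 + 32**2 - 14*32) - 100*(4 - 100)) - 1789 = ((13 + 1024 - 448) - 100*(-96)) - 1789 = (589 + 9600) - 1789 = 10189 - 1789 = 8400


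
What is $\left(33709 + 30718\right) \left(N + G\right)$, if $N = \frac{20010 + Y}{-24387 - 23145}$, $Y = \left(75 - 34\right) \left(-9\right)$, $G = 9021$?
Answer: $\frac{9208047097579}{15844} \approx 5.8117 \cdot 10^{8}$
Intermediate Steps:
$Y = -369$ ($Y = \left(75 - 34\right) \left(-9\right) = 41 \left(-9\right) = -369$)
$N = - \frac{6547}{15844}$ ($N = \frac{20010 - 369}{-24387 - 23145} = \frac{19641}{-47532} = 19641 \left(- \frac{1}{47532}\right) = - \frac{6547}{15844} \approx -0.41322$)
$\left(33709 + 30718\right) \left(N + G\right) = \left(33709 + 30718\right) \left(- \frac{6547}{15844} + 9021\right) = 64427 \cdot \frac{142922177}{15844} = \frac{9208047097579}{15844}$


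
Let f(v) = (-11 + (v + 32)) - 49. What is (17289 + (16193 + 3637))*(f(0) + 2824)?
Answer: 103784724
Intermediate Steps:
f(v) = -28 + v (f(v) = (-11 + (32 + v)) - 49 = (21 + v) - 49 = -28 + v)
(17289 + (16193 + 3637))*(f(0) + 2824) = (17289 + (16193 + 3637))*((-28 + 0) + 2824) = (17289 + 19830)*(-28 + 2824) = 37119*2796 = 103784724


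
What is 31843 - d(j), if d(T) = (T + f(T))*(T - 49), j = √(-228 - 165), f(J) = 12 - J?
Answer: 32431 - 12*I*√393 ≈ 32431.0 - 237.89*I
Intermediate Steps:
j = I*√393 (j = √(-393) = I*√393 ≈ 19.824*I)
d(T) = -588 + 12*T (d(T) = (T + (12 - T))*(T - 49) = 12*(-49 + T) = -588 + 12*T)
31843 - d(j) = 31843 - (-588 + 12*(I*√393)) = 31843 - (-588 + 12*I*√393) = 31843 + (588 - 12*I*√393) = 32431 - 12*I*√393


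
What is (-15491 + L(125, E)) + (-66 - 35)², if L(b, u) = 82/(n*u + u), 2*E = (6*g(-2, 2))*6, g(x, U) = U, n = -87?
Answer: -8188961/1548 ≈ -5290.0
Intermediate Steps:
E = 36 (E = ((6*2)*6)/2 = (12*6)/2 = (½)*72 = 36)
L(b, u) = -41/(43*u) (L(b, u) = 82/(-87*u + u) = 82/((-86*u)) = 82*(-1/(86*u)) = -41/(43*u))
(-15491 + L(125, E)) + (-66 - 35)² = (-15491 - 41/43/36) + (-66 - 35)² = (-15491 - 41/43*1/36) + (-101)² = (-15491 - 41/1548) + 10201 = -23980109/1548 + 10201 = -8188961/1548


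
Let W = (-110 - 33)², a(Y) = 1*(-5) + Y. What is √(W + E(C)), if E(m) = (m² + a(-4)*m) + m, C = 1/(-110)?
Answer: 7*√5049669/110 ≈ 143.00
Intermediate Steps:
C = -1/110 ≈ -0.0090909
a(Y) = -5 + Y
E(m) = m² - 8*m (E(m) = (m² + (-5 - 4)*m) + m = (m² - 9*m) + m = m² - 8*m)
W = 20449 (W = (-143)² = 20449)
√(W + E(C)) = √(20449 - (-8 - 1/110)/110) = √(20449 - 1/110*(-881/110)) = √(20449 + 881/12100) = √(247433781/12100) = 7*√5049669/110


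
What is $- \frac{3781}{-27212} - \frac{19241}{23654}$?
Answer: $- \frac{217075159}{321836324} \approx -0.67449$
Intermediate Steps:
$- \frac{3781}{-27212} - \frac{19241}{23654} = \left(-3781\right) \left(- \frac{1}{27212}\right) - \frac{19241}{23654} = \frac{3781}{27212} - \frac{19241}{23654} = - \frac{217075159}{321836324}$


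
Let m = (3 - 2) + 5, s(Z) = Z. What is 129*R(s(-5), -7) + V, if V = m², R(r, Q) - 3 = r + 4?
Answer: 294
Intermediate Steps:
m = 6 (m = 1 + 5 = 6)
R(r, Q) = 7 + r (R(r, Q) = 3 + (r + 4) = 3 + (4 + r) = 7 + r)
V = 36 (V = 6² = 36)
129*R(s(-5), -7) + V = 129*(7 - 5) + 36 = 129*2 + 36 = 258 + 36 = 294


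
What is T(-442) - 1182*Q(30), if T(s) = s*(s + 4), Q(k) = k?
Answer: 158136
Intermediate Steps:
T(s) = s*(4 + s)
T(-442) - 1182*Q(30) = -442*(4 - 442) - 1182*30 = -442*(-438) - 35460 = 193596 - 35460 = 158136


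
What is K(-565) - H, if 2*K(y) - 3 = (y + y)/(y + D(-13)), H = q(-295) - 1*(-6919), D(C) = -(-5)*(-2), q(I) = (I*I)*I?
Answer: 5903055451/230 ≈ 2.5665e+7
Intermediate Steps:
q(I) = I³ (q(I) = I²*I = I³)
D(C) = -10 (D(C) = -1*10 = -10)
H = -25665456 (H = (-295)³ - 1*(-6919) = -25672375 + 6919 = -25665456)
K(y) = 3/2 + y/(-10 + y) (K(y) = 3/2 + ((y + y)/(y - 10))/2 = 3/2 + ((2*y)/(-10 + y))/2 = 3/2 + (2*y/(-10 + y))/2 = 3/2 + y/(-10 + y))
K(-565) - H = 5*(-6 - 565)/(2*(-10 - 565)) - 1*(-25665456) = (5/2)*(-571)/(-575) + 25665456 = (5/2)*(-1/575)*(-571) + 25665456 = 571/230 + 25665456 = 5903055451/230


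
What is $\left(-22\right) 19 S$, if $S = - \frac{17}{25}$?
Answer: $\frac{7106}{25} \approx 284.24$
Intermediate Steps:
$S = - \frac{17}{25}$ ($S = \left(-17\right) \frac{1}{25} = - \frac{17}{25} \approx -0.68$)
$\left(-22\right) 19 S = \left(-22\right) 19 \left(- \frac{17}{25}\right) = \left(-418\right) \left(- \frac{17}{25}\right) = \frac{7106}{25}$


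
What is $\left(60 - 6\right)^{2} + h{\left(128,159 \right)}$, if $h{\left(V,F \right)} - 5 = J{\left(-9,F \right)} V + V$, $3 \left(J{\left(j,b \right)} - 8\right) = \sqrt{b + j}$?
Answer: $4073 + \frac{640 \sqrt{6}}{3} \approx 4595.6$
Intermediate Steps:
$J{\left(j,b \right)} = 8 + \frac{\sqrt{b + j}}{3}$
$h{\left(V,F \right)} = 5 + V + V \left(8 + \frac{\sqrt{-9 + F}}{3}\right)$ ($h{\left(V,F \right)} = 5 + \left(\left(8 + \frac{\sqrt{F - 9}}{3}\right) V + V\right) = 5 + \left(\left(8 + \frac{\sqrt{-9 + F}}{3}\right) V + V\right) = 5 + \left(V \left(8 + \frac{\sqrt{-9 + F}}{3}\right) + V\right) = 5 + \left(V + V \left(8 + \frac{\sqrt{-9 + F}}{3}\right)\right) = 5 + V + V \left(8 + \frac{\sqrt{-9 + F}}{3}\right)$)
$\left(60 - 6\right)^{2} + h{\left(128,159 \right)} = \left(60 - 6\right)^{2} + \left(5 + 9 \cdot 128 + \frac{1}{3} \cdot 128 \sqrt{-9 + 159}\right) = 54^{2} + \left(5 + 1152 + \frac{1}{3} \cdot 128 \sqrt{150}\right) = 2916 + \left(5 + 1152 + \frac{1}{3} \cdot 128 \cdot 5 \sqrt{6}\right) = 2916 + \left(5 + 1152 + \frac{640 \sqrt{6}}{3}\right) = 2916 + \left(1157 + \frac{640 \sqrt{6}}{3}\right) = 4073 + \frac{640 \sqrt{6}}{3}$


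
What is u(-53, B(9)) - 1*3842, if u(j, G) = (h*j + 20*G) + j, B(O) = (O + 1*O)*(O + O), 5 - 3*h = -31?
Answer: 1949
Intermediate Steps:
h = 12 (h = 5/3 - 1/3*(-31) = 5/3 + 31/3 = 12)
B(O) = 4*O**2 (B(O) = (O + O)*(2*O) = (2*O)*(2*O) = 4*O**2)
u(j, G) = 13*j + 20*G (u(j, G) = (12*j + 20*G) + j = 13*j + 20*G)
u(-53, B(9)) - 1*3842 = (13*(-53) + 20*(4*9**2)) - 1*3842 = (-689 + 20*(4*81)) - 3842 = (-689 + 20*324) - 3842 = (-689 + 6480) - 3842 = 5791 - 3842 = 1949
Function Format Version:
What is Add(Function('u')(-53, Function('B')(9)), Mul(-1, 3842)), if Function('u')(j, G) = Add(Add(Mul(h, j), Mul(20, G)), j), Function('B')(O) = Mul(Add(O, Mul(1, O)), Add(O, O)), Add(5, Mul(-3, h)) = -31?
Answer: 1949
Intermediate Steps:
h = 12 (h = Add(Rational(5, 3), Mul(Rational(-1, 3), -31)) = Add(Rational(5, 3), Rational(31, 3)) = 12)
Function('B')(O) = Mul(4, Pow(O, 2)) (Function('B')(O) = Mul(Add(O, O), Mul(2, O)) = Mul(Mul(2, O), Mul(2, O)) = Mul(4, Pow(O, 2)))
Function('u')(j, G) = Add(Mul(13, j), Mul(20, G)) (Function('u')(j, G) = Add(Add(Mul(12, j), Mul(20, G)), j) = Add(Mul(13, j), Mul(20, G)))
Add(Function('u')(-53, Function('B')(9)), Mul(-1, 3842)) = Add(Add(Mul(13, -53), Mul(20, Mul(4, Pow(9, 2)))), Mul(-1, 3842)) = Add(Add(-689, Mul(20, Mul(4, 81))), -3842) = Add(Add(-689, Mul(20, 324)), -3842) = Add(Add(-689, 6480), -3842) = Add(5791, -3842) = 1949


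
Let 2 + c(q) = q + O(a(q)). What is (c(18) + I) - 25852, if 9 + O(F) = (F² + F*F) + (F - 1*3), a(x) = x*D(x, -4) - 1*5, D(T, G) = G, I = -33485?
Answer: -47552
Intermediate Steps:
a(x) = -5 - 4*x (a(x) = x*(-4) - 1*5 = -4*x - 5 = -5 - 4*x)
O(F) = -12 + F + 2*F² (O(F) = -9 + ((F² + F*F) + (F - 1*3)) = -9 + ((F² + F²) + (F - 3)) = -9 + (2*F² + (-3 + F)) = -9 + (-3 + F + 2*F²) = -12 + F + 2*F²)
c(q) = -19 - 3*q + 2*(-5 - 4*q)² (c(q) = -2 + (q + (-12 + (-5 - 4*q) + 2*(-5 - 4*q)²)) = -2 + (q + (-17 - 4*q + 2*(-5 - 4*q)²)) = -2 + (-17 - 3*q + 2*(-5 - 4*q)²) = -19 - 3*q + 2*(-5 - 4*q)²)
(c(18) + I) - 25852 = ((31 + 32*18² + 77*18) - 33485) - 25852 = ((31 + 32*324 + 1386) - 33485) - 25852 = ((31 + 10368 + 1386) - 33485) - 25852 = (11785 - 33485) - 25852 = -21700 - 25852 = -47552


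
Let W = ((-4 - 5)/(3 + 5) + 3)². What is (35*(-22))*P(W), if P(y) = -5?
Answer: 3850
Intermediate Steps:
W = 225/64 (W = (-9/8 + 3)² = (15/8)² = 225/64 ≈ 3.5156)
(35*(-22))*P(W) = (35*(-22))*(-5) = -770*(-5) = 3850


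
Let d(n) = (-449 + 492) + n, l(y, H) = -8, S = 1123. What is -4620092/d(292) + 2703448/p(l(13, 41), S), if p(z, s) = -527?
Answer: -107756244/5695 ≈ -18921.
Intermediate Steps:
d(n) = 43 + n
-4620092/d(292) + 2703448/p(l(13, 41), S) = -4620092/(43 + 292) + 2703448/(-527) = -4620092/335 + 2703448*(-1/527) = -4620092*1/335 - 87208/17 = -4620092/335 - 87208/17 = -107756244/5695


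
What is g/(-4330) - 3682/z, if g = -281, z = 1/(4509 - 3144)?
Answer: -21762276619/4330 ≈ -5.0259e+6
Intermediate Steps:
z = 1/1365 ≈ 0.00073260
g/(-4330) - 3682/z = -281/(-4330) - 3682/1/1365 = -281*(-1/4330) - 3682*1365 = 281/4330 - 5025930 = -21762276619/4330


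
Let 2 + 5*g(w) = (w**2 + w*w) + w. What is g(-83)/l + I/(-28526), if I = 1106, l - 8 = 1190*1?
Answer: 191990789/85435370 ≈ 2.2472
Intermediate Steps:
l = 1198 (l = 8 + 1190*1 = 8 + 1190 = 1198)
g(w) = -2/5 + w/5 + 2*w**2/5 (g(w) = -2/5 + ((w**2 + w*w) + w)/5 = -2/5 + ((w**2 + w**2) + w)/5 = -2/5 + (2*w**2 + w)/5 = -2/5 + (w + 2*w**2)/5 = -2/5 + (w/5 + 2*w**2/5) = -2/5 + w/5 + 2*w**2/5)
g(-83)/l + I/(-28526) = (-2/5 + (1/5)*(-83) + (2/5)*(-83)**2)/1198 + 1106/(-28526) = (-2/5 - 83/5 + (2/5)*6889)*(1/1198) + 1106*(-1/28526) = (-2/5 - 83/5 + 13778/5)*(1/1198) - 553/14263 = (13693/5)*(1/1198) - 553/14263 = 13693/5990 - 553/14263 = 191990789/85435370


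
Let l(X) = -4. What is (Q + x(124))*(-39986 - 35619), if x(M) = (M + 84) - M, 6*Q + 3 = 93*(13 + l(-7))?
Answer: -16859915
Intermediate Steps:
Q = 139 (Q = -½ + (93*(13 - 4))/6 = -½ + (93*9)/6 = -½ + (⅙)*837 = -½ + 279/2 = 139)
x(M) = 84 (x(M) = (84 + M) - M = 84)
(Q + x(124))*(-39986 - 35619) = (139 + 84)*(-39986 - 35619) = 223*(-75605) = -16859915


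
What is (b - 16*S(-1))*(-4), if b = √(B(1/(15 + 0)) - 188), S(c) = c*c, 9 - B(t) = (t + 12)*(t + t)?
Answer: 64 - 4*I*√40637/15 ≈ 64.0 - 53.756*I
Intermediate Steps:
B(t) = 9 - 2*t*(12 + t) (B(t) = 9 - (t + 12)*(t + t) = 9 - (12 + t)*2*t = 9 - 2*t*(12 + t))
S(c) = c²
b = I*√40637/15 (b = √((9 - 24/(15 + 0) - 2/(15 + 0)²) - 188) = √((9 - 24/15 - 2*(1/15)²) - 188) = √((9 - 24*1/15 - 2*(1/15)²) - 188) = √((9 - 8/5 - 2*1/225) - 188) = √((9 - 8/5 - 2/225) - 188) = √(1663/225 - 188) = √(-40637/225) = I*√40637/15 ≈ 13.439*I)
(b - 16*S(-1))*(-4) = (I*√40637/15 - 16*(-1)²)*(-4) = (I*√40637/15 - 16*1)*(-4) = (I*√40637/15 - 16)*(-4) = (-16 + I*√40637/15)*(-4) = 64 - 4*I*√40637/15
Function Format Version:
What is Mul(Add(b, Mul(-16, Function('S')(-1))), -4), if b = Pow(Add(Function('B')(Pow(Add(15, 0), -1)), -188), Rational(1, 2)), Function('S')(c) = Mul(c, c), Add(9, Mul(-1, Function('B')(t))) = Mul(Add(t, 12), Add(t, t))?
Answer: Add(64, Mul(Rational(-4, 15), I, Pow(40637, Rational(1, 2)))) ≈ Add(64.000, Mul(-53.756, I))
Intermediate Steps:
Function('B')(t) = Add(9, Mul(-2, t, Add(12, t))) (Function('B')(t) = Add(9, Mul(-1, Mul(Add(t, 12), Add(t, t)))) = Add(9, Mul(-1, Mul(Add(12, t), Mul(2, t)))) = Add(9, Mul(-1, Mul(2, t, Add(12, t)))) = Add(9, Mul(-2, t, Add(12, t))))
Function('S')(c) = Pow(c, 2)
b = Mul(Rational(1, 15), I, Pow(40637, Rational(1, 2))) (b = Pow(Add(Add(9, Mul(-24, Pow(Add(15, 0), -1)), Mul(-2, Pow(Pow(Add(15, 0), -1), 2))), -188), Rational(1, 2)) = Pow(Add(Add(9, Mul(-24, Pow(15, -1)), Mul(-2, Pow(Pow(15, -1), 2))), -188), Rational(1, 2)) = Pow(Add(Add(9, Mul(-24, Rational(1, 15)), Mul(-2, Pow(Rational(1, 15), 2))), -188), Rational(1, 2)) = Pow(Add(Add(9, Rational(-8, 5), Mul(-2, Rational(1, 225))), -188), Rational(1, 2)) = Pow(Add(Add(9, Rational(-8, 5), Rational(-2, 225)), -188), Rational(1, 2)) = Pow(Add(Rational(1663, 225), -188), Rational(1, 2)) = Pow(Rational(-40637, 225), Rational(1, 2)) = Mul(Rational(1, 15), I, Pow(40637, Rational(1, 2))) ≈ Mul(13.439, I))
Mul(Add(b, Mul(-16, Function('S')(-1))), -4) = Mul(Add(Mul(Rational(1, 15), I, Pow(40637, Rational(1, 2))), Mul(-16, Pow(-1, 2))), -4) = Mul(Add(Mul(Rational(1, 15), I, Pow(40637, Rational(1, 2))), Mul(-16, 1)), -4) = Mul(Add(Mul(Rational(1, 15), I, Pow(40637, Rational(1, 2))), -16), -4) = Mul(Add(-16, Mul(Rational(1, 15), I, Pow(40637, Rational(1, 2)))), -4) = Add(64, Mul(Rational(-4, 15), I, Pow(40637, Rational(1, 2))))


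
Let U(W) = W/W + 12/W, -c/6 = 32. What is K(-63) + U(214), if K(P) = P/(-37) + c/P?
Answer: 482738/83139 ≈ 5.8064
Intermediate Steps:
c = -192 (c = -6*32 = -192)
K(P) = -192/P - P/37 (K(P) = P/(-37) - 192/P = P*(-1/37) - 192/P = -P/37 - 192/P = -192/P - P/37)
U(W) = 1 + 12/W
K(-63) + U(214) = (-192/(-63) - 1/37*(-63)) + (12 + 214)/214 = (-192*(-1/63) + 63/37) + (1/214)*226 = (64/21 + 63/37) + 113/107 = 3691/777 + 113/107 = 482738/83139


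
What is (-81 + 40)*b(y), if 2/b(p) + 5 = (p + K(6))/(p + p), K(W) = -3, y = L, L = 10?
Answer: 1640/93 ≈ 17.634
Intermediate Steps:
y = 10
b(p) = 2/(-5 + (-3 + p)/(2*p)) (b(p) = 2/(-5 + (p - 3)/(p + p)) = 2/(-5 + (-3 + p)/((2*p))) = 2/(-5 + (-3 + p)*(1/(2*p))) = 2/(-5 + (-3 + p)/(2*p)))
(-81 + 40)*b(y) = (-81 + 40)*(-4*10/(3 + 9*10)) = -(-164)*10/(3 + 90) = -(-164)*10/93 = -41*(-40/93) = 1640/93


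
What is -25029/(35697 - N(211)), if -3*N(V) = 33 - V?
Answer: -75087/106913 ≈ -0.70232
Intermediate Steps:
N(V) = -11 + V/3 (N(V) = -(33 - V)/3 = -11 + V/3)
-25029/(35697 - N(211)) = -25029/(35697 - (-11 + (1/3)*211)) = -25029/(35697 - (-11 + 211/3)) = -25029/(35697 - 1*178/3) = -25029/(35697 - 178/3) = -25029/106913/3 = -25029*3/106913 = -75087/106913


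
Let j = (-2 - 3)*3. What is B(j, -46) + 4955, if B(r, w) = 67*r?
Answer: 3950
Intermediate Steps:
j = -15 (j = -5*3 = -15)
B(j, -46) + 4955 = 67*(-15) + 4955 = -1005 + 4955 = 3950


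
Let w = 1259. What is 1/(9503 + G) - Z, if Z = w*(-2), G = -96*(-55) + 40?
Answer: 37324315/14823 ≈ 2518.0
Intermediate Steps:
G = 5320 (G = 5280 + 40 = 5320)
Z = -2518 (Z = 1259*(-2) = -2518)
1/(9503 + G) - Z = 1/(9503 + 5320) - 1*(-2518) = 1/14823 + 2518 = 37324315/14823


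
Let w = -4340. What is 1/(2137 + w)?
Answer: -1/2203 ≈ -0.00045393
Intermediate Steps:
1/(2137 + w) = 1/(2137 - 4340) = 1/(-2203) = -1/2203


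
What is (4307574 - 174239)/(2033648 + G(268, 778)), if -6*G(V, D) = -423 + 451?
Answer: 2480001/1220186 ≈ 2.0325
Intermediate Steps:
G(V, D) = -14/3 (G(V, D) = -(-423 + 451)/6 = -⅙*28 = -14/3)
(4307574 - 174239)/(2033648 + G(268, 778)) = (4307574 - 174239)/(2033648 - 14/3) = 4133335/(6100930/3) = 4133335*(3/6100930) = 2480001/1220186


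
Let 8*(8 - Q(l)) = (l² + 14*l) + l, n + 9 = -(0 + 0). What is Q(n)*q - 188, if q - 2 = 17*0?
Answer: -317/2 ≈ -158.50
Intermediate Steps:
q = 2 (q = 2 + 17*0 = 2 + 0 = 2)
n = -9 (n = -9 - (0 + 0) = -9 - 1*0 = -9 + 0 = -9)
Q(l) = 8 - 15*l/8 - l²/8 (Q(l) = 8 - ((l² + 14*l) + l)/8 = 8 - (l² + 15*l)/8 = 8 + (-15*l/8 - l²/8) = 8 - 15*l/8 - l²/8)
Q(n)*q - 188 = (8 - 15/8*(-9) - ⅛*(-9)²)*2 - 188 = (8 + 135/8 - ⅛*81)*2 - 188 = (8 + 135/8 - 81/8)*2 - 188 = (59/4)*2 - 188 = 59/2 - 188 = -317/2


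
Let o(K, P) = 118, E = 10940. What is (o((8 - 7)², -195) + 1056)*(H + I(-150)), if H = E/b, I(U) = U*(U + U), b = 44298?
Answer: 1170138091780/22149 ≈ 5.2830e+7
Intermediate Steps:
I(U) = 2*U² (I(U) = U*(2*U) = 2*U²)
H = 5470/22149 (H = 10940/44298 = 10940*(1/44298) = 5470/22149 ≈ 0.24696)
(o((8 - 7)², -195) + 1056)*(H + I(-150)) = (118 + 1056)*(5470/22149 + 2*(-150)²) = 1174*(5470/22149 + 2*22500) = 1174*(5470/22149 + 45000) = 1174*(996710470/22149) = 1170138091780/22149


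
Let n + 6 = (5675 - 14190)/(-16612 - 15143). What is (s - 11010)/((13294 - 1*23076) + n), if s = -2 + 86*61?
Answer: 36619866/62161885 ≈ 0.58910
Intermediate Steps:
s = 5244 (s = -2 + 5246 = 5244)
n = -36403/6351 (n = -6 + (5675 - 14190)/(-16612 - 15143) = -6 - 8515/(-31755) = -6 - 8515*(-1/31755) = -6 + 1703/6351 = -36403/6351 ≈ -5.7318)
(s - 11010)/((13294 - 1*23076) + n) = (5244 - 11010)/((13294 - 1*23076) - 36403/6351) = -5766/((13294 - 23076) - 36403/6351) = -5766/(-9782 - 36403/6351) = -5766/(-62161885/6351) = -5766*(-6351/62161885) = 36619866/62161885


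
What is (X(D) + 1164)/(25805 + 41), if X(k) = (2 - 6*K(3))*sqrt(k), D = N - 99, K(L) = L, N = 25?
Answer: 582/12923 - 8*I*sqrt(74)/12923 ≈ 0.045036 - 0.0053253*I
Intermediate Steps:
D = -74 (D = 25 - 99 = -74)
X(k) = -16*sqrt(k) (X(k) = (2 - 6*3)*sqrt(k) = (2 - 18)*sqrt(k) = -16*sqrt(k))
(X(D) + 1164)/(25805 + 41) = (-16*I*sqrt(74) + 1164)/(25805 + 41) = (-16*I*sqrt(74) + 1164)/25846 = (-16*I*sqrt(74) + 1164)*(1/25846) = (1164 - 16*I*sqrt(74))*(1/25846) = 582/12923 - 8*I*sqrt(74)/12923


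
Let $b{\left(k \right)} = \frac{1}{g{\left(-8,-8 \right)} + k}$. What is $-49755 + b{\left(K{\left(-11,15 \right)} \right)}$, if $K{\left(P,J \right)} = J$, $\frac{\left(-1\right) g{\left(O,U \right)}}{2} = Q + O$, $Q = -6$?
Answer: $- \frac{2139464}{43} \approx -49755.0$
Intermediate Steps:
$g{\left(O,U \right)} = 12 - 2 O$ ($g{\left(O,U \right)} = - 2 \left(-6 + O\right) = 12 - 2 O$)
$b{\left(k \right)} = \frac{1}{28 + k}$ ($b{\left(k \right)} = \frac{1}{\left(12 - -16\right) + k} = \frac{1}{\left(12 + 16\right) + k} = \frac{1}{28 + k}$)
$-49755 + b{\left(K{\left(-11,15 \right)} \right)} = -49755 + \frac{1}{28 + 15} = -49755 + \frac{1}{43} = - \frac{2139464}{43}$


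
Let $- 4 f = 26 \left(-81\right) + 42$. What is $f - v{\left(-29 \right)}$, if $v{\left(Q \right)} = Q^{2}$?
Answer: $-325$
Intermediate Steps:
$f = 516$ ($f = - \frac{26 \left(-81\right) + 42}{4} = - \frac{-2106 + 42}{4} = \left(- \frac{1}{4}\right) \left(-2064\right) = 516$)
$f - v{\left(-29 \right)} = 516 - \left(-29\right)^{2} = 516 - 841 = -325$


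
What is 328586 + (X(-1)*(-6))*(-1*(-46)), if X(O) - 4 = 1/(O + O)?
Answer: 327620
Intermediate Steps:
X(O) = 4 + 1/(2*O) (X(O) = 4 + 1/(O + O) = 4 + 1/(2*O))
328586 + (X(-1)*(-6))*(-1*(-46)) = 328586 + ((4 + (½)/(-1))*(-6))*(-1*(-46)) = 328586 + ((4 + (½)*(-1))*(-6))*46 = 328586 + ((4 - ½)*(-6))*46 = 328586 + ((7/2)*(-6))*46 = 328586 - 21*46 = 328586 - 966 = 327620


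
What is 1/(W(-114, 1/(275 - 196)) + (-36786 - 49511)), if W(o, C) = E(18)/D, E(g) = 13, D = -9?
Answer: -9/776686 ≈ -1.1588e-5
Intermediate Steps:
W(o, C) = -13/9 (W(o, C) = 13/(-9) = 13*(-⅑) = -13/9)
1/(W(-114, 1/(275 - 196)) + (-36786 - 49511)) = 1/(-13/9 + (-36786 - 49511)) = 1/(-13/9 - 86297) = 1/(-776686/9) = -9/776686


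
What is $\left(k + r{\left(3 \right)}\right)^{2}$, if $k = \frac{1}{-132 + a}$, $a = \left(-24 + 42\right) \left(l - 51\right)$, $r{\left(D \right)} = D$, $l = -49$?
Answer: $\frac{33582025}{3732624} \approx 8.9969$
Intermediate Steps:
$a = -1800$ ($a = \left(-24 + 42\right) \left(-49 - 51\right) = 18 \left(-100\right) = -1800$)
$k = - \frac{1}{1932}$ ($k = \frac{1}{-132 - 1800} = \frac{1}{-1932} = - \frac{1}{1932} \approx -0.0005176$)
$\left(k + r{\left(3 \right)}\right)^{2} = \left(- \frac{1}{1932} + 3\right)^{2} = \left(\frac{5795}{1932}\right)^{2} = \frac{33582025}{3732624}$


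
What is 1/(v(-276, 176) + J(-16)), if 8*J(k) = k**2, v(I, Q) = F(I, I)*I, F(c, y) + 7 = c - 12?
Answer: 1/81452 ≈ 1.2277e-5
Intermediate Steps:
F(c, y) = -19 + c (F(c, y) = -7 + (c - 12) = -7 + (-12 + c) = -19 + c)
v(I, Q) = I*(-19 + I) (v(I, Q) = (-19 + I)*I = I*(-19 + I))
J(k) = k**2/8
1/(v(-276, 176) + J(-16)) = 1/(-276*(-19 - 276) + (1/8)*(-16)**2) = 1/(-276*(-295) + (1/8)*256) = 1/(81420 + 32) = 1/81452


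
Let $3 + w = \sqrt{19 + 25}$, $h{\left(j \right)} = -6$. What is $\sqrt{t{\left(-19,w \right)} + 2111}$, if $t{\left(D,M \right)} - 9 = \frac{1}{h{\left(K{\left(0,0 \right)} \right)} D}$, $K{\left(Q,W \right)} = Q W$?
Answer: $\frac{\sqrt{27551634}}{114} \approx 46.044$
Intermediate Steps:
$w = -3 + 2 \sqrt{11}$ ($w = -3 + \sqrt{19 + 25} = -3 + \sqrt{44} = -3 + 2 \sqrt{11} \approx 3.6333$)
$t{\left(D,M \right)} = 9 - \frac{1}{6 D}$ ($t{\left(D,M \right)} = 9 + \frac{1}{\left(-6\right) D} = 9 - \frac{1}{6 D}$)
$\sqrt{t{\left(-19,w \right)} + 2111} = \sqrt{\left(9 - \frac{1}{6 \left(-19\right)}\right) + 2111} = \sqrt{\left(9 - - \frac{1}{114}\right) + 2111} = \sqrt{\left(9 + \frac{1}{114}\right) + 2111} = \sqrt{\frac{1027}{114} + 2111} = \sqrt{\frac{241681}{114}} = \frac{\sqrt{27551634}}{114}$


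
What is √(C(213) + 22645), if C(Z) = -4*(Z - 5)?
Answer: √21813 ≈ 147.69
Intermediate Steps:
C(Z) = 20 - 4*Z (C(Z) = -4*(-5 + Z) = 20 - 4*Z)
√(C(213) + 22645) = √((20 - 4*213) + 22645) = √((20 - 852) + 22645) = √(-832 + 22645) = √21813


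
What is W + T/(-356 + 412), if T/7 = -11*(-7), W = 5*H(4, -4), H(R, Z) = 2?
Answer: 157/8 ≈ 19.625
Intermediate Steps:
W = 10 (W = 5*2 = 10)
T = 539 (T = 7*(-11*(-7)) = 7*77 = 539)
W + T/(-356 + 412) = 10 + 539/(-356 + 412) = 10 + 539/56 = 10 + (1/56)*539 = 10 + 77/8 = 157/8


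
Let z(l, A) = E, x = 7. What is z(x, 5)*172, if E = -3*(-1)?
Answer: 516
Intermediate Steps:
E = 3
z(l, A) = 3
z(x, 5)*172 = 3*172 = 516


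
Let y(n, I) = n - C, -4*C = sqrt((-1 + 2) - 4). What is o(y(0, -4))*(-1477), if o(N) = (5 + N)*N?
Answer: 4431/16 - 7385*I*sqrt(3)/4 ≈ 276.94 - 3197.8*I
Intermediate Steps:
C = -I*sqrt(3)/4 (C = -sqrt((-1 + 2) - 4)/4 = -sqrt(1 - 4)/4 = -I*sqrt(3)/4 ≈ -0.43301*I)
y(n, I) = n + I*sqrt(3)/4 (y(n, I) = n - (-1)*I*sqrt(3)/4 = n + I*sqrt(3)/4)
o(N) = N*(5 + N)
o(y(0, -4))*(-1477) = ((0 + I*sqrt(3)/4)*(5 + (0 + I*sqrt(3)/4)))*(-1477) = ((I*sqrt(3)/4)*(5 + I*sqrt(3)/4))*(-1477) = (I*sqrt(3)*(5 + I*sqrt(3)/4)/4)*(-1477) = -1477*I*sqrt(3)*(5 + I*sqrt(3)/4)/4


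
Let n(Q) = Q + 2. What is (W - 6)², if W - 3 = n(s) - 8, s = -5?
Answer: 196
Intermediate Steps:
n(Q) = 2 + Q
W = -8 (W = 3 + ((2 - 5) - 8) = 3 + (-3 - 8) = 3 - 11 = -8)
(W - 6)² = (-8 - 6)² = (-14)² = 196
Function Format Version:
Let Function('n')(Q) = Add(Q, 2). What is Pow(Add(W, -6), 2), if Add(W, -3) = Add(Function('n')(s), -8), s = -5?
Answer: 196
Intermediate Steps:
Function('n')(Q) = Add(2, Q)
W = -8 (W = Add(3, Add(Add(2, -5), -8)) = Add(3, Add(-3, -8)) = Add(3, -11) = -8)
Pow(Add(W, -6), 2) = Pow(Add(-8, -6), 2) = Pow(-14, 2) = 196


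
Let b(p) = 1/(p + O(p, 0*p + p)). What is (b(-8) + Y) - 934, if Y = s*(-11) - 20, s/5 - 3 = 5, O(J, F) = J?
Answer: -22305/16 ≈ -1394.1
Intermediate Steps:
s = 40 (s = 15 + 5*5 = 15 + 25 = 40)
b(p) = 1/(2*p) (b(p) = 1/(p + p) = 1/(2*p))
Y = -460 (Y = 40*(-11) - 20 = -440 - 20 = -460)
(b(-8) + Y) - 934 = ((1/2)/(-8) - 460) - 934 = ((1/2)*(-1/8) - 460) - 934 = (-1/16 - 460) - 934 = -7361/16 - 934 = -22305/16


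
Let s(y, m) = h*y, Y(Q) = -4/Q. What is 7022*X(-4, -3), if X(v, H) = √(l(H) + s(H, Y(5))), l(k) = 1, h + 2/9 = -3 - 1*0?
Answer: 28088*√6/3 ≈ 22934.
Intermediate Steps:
h = -29/9 (h = -2/9 + (-3 - 1*0) = -2/9 + (-3 + 0) = -2/9 - 3 = -29/9 ≈ -3.2222)
s(y, m) = -29*y/9
X(v, H) = √(1 - 29*H/9)
7022*X(-4, -3) = 7022*(√(9 - 29*(-3))/3) = 7022*(√(9 + 87)/3) = 7022*(√96/3) = 7022*((4*√6)/3) = 7022*(4*√6/3) = 28088*√6/3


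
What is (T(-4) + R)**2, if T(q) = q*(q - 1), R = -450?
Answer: 184900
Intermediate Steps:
T(q) = q*(-1 + q)
(T(-4) + R)**2 = (-4*(-1 - 4) - 450)**2 = (-4*(-5) - 450)**2 = (20 - 450)**2 = (-430)**2 = 184900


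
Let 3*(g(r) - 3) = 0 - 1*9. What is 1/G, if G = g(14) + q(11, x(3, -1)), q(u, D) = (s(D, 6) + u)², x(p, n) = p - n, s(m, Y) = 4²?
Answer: 1/729 ≈ 0.0013717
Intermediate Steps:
s(m, Y) = 16
g(r) = 0 (g(r) = 3 + (0 - 1*9)/3 = 3 + (0 - 9)/3 = 3 + (⅓)*(-9) = 3 - 3 = 0)
q(u, D) = (16 + u)²
G = 729 (G = 0 + (16 + 11)² = 0 + 27² = 0 + 729 = 729)
1/G = 1/729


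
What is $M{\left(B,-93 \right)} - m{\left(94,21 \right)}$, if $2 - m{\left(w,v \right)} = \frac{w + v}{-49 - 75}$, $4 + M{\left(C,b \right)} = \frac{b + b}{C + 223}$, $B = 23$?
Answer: $- \frac{39063}{5084} \approx -7.6835$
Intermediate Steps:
$M{\left(C,b \right)} = -4 + \frac{2 b}{223 + C}$ ($M{\left(C,b \right)} = -4 + \frac{b + b}{C + 223} = -4 + \frac{2 b}{223 + C}$)
$m{\left(w,v \right)} = 2 + \frac{v}{124} + \frac{w}{124}$ ($m{\left(w,v \right)} = 2 - \frac{w + v}{-49 - 75} = 2 - \frac{v + w}{-124} = 2 - \left(v + w\right) \left(- \frac{1}{124}\right) = 2 - \left(- \frac{v}{124} - \frac{w}{124}\right) = 2 + \left(\frac{v}{124} + \frac{w}{124}\right) = 2 + \frac{v}{124} + \frac{w}{124}$)
$M{\left(B,-93 \right)} - m{\left(94,21 \right)} = \frac{2 \left(-446 - 93 - 46\right)}{223 + 23} - \left(2 + \frac{1}{124} \cdot 21 + \frac{1}{124} \cdot 94\right) = \frac{2 \left(-446 - 93 - 46\right)}{246} - \left(2 + \frac{21}{124} + \frac{47}{62}\right) = 2 \cdot \frac{1}{246} \left(-585\right) - \frac{363}{124} = - \frac{195}{41} - \frac{363}{124} = - \frac{39063}{5084}$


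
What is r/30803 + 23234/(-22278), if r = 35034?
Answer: 32405275/343114617 ≈ 0.094445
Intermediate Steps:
r/30803 + 23234/(-22278) = 35034/30803 + 23234/(-22278) = 35034*(1/30803) + 23234*(-1/22278) = 35034/30803 - 11617/11139 = 32405275/343114617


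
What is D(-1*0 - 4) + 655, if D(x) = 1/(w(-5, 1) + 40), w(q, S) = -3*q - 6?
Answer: 32096/49 ≈ 655.02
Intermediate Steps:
w(q, S) = -6 - 3*q
D(x) = 1/49 (D(x) = 1/((-6 - 3*(-5)) + 40) = 1/((-6 + 15) + 40) = 1/(9 + 40) = 1/49)
D(-1*0 - 4) + 655 = 1/49 + 655 = 32096/49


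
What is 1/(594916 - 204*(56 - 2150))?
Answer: 1/1022092 ≈ 9.7839e-7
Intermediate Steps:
1/(594916 - 204*(56 - 2150)) = 1/(594916 - 204*(-2094)) = 1/(594916 + 427176) = 1/1022092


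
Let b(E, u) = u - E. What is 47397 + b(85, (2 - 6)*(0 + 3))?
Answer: 47300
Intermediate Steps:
47397 + b(85, (2 - 6)*(0 + 3)) = 47397 + ((2 - 6)*(0 + 3) - 1*85) = 47397 + (-4*3 - 85) = 47397 + (-12 - 85) = 47397 - 97 = 47300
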